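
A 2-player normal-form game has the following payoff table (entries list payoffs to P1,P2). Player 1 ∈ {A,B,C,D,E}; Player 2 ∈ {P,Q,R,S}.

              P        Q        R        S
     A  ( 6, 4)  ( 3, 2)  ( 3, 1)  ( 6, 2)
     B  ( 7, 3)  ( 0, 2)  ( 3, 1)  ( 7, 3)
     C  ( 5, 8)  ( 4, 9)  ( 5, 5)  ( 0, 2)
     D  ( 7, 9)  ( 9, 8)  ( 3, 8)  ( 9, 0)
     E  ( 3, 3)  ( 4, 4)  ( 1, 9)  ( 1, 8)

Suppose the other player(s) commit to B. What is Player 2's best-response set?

u_2(P vs B) = 3
u_2(Q vs B) = 2
u_2(R vs B) = 1
u_2(S vs B) = 3
max payoff 3 at {P,S}

P2 best: {P,S}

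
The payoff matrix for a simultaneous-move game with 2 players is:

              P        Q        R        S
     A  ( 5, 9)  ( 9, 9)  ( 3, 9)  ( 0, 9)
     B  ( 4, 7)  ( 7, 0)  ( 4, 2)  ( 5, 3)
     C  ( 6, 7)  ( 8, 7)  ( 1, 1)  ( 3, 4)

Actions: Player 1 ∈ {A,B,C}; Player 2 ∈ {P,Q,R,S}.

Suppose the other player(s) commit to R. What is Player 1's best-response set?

BR_1 = {B}

u_1(A vs R) = 3
u_1(B vs R) = 4
u_1(C vs R) = 1
max payoff 4 at {B}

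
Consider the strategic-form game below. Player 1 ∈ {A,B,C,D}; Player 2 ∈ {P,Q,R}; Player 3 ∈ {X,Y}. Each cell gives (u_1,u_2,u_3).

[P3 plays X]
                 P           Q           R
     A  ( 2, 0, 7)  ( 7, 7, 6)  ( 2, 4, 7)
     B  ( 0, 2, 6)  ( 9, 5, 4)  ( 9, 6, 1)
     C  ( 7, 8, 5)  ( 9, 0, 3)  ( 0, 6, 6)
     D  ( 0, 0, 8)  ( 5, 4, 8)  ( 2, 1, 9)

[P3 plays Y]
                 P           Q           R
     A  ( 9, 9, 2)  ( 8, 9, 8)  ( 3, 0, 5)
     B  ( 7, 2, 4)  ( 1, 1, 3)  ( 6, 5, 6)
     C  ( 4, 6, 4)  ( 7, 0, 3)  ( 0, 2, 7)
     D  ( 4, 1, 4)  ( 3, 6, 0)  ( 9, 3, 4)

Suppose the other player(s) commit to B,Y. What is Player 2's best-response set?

u_2(P vs B,Y) = 2
u_2(Q vs B,Y) = 1
u_2(R vs B,Y) = 5
max payoff 5 at {R}

argmax u_2 = {R}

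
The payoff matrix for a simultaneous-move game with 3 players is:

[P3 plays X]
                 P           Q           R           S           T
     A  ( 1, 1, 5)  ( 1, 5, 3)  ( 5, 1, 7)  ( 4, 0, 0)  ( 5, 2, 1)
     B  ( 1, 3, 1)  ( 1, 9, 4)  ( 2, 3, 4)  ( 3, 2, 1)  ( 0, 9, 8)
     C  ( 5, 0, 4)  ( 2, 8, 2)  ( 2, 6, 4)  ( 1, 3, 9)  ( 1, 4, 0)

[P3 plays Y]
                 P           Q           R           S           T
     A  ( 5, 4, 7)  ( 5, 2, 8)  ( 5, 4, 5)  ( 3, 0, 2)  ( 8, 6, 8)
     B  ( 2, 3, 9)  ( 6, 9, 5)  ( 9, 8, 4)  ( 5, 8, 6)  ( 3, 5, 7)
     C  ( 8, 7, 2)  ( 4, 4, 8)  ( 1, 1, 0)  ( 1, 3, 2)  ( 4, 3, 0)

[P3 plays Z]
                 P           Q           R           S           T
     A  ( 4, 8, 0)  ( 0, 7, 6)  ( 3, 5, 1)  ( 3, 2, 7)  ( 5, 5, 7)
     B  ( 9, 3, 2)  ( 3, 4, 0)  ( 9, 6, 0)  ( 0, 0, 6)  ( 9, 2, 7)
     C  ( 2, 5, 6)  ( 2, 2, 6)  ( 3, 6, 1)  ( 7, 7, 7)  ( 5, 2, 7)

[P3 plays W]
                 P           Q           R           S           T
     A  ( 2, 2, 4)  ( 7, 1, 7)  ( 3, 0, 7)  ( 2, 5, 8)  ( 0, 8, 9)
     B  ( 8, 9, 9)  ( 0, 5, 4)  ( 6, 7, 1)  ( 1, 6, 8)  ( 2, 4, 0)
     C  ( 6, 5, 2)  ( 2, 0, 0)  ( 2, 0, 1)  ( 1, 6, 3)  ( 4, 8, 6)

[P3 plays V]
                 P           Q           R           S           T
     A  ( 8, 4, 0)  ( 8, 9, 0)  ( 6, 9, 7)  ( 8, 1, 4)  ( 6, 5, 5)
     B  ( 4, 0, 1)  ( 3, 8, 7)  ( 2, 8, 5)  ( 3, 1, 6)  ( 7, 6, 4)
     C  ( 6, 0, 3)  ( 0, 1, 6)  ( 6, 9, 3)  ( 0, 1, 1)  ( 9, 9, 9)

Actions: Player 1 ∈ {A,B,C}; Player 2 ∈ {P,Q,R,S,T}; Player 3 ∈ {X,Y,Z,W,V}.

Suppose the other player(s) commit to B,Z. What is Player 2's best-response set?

u_2(P vs B,Z) = 3
u_2(Q vs B,Z) = 4
u_2(R vs B,Z) = 6
u_2(S vs B,Z) = 0
u_2(T vs B,Z) = 2
max payoff 6 at {R}

P2 best: {R}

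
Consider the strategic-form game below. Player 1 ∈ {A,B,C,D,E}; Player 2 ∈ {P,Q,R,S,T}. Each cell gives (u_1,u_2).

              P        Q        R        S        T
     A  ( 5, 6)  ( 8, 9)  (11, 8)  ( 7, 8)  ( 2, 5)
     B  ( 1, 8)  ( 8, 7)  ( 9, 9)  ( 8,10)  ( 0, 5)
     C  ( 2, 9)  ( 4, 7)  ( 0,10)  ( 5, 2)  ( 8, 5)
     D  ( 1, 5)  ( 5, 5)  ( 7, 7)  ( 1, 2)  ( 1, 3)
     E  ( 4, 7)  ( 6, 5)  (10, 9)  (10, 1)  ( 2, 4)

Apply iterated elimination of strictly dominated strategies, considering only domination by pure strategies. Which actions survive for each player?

P1 drop D (A beats it: P:5>1 Q:8>5 R:11>7 S:7>1 T:2>1)
P2 drop P (R beats it: A:8>6 B:9>8 C:10>9 E:9>7)
P2 drop T (Q beats it: A:9>5 B:7>5 C:7>5 E:5>4)
P1 drop C (A beats it: Q:8>4 R:11>0 S:7>5)
P1→{A,B,E} P2→{Q,R,S}

Survivors P1:{A,B,E} P2:{Q,R,S}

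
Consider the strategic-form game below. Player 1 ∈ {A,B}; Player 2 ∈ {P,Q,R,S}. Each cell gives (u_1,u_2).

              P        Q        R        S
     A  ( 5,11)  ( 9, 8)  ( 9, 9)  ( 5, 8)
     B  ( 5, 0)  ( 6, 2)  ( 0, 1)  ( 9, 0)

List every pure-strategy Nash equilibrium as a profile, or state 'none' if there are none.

(A,P): NE
(A,Q): not NE [P2→P gives 11>8]
(A,R): not NE [P2→P gives 11>9]
(A,S): not NE [P1→B gives 9>5; P2→P gives 11>8]
(B,P): not NE [P2→Q gives 2>0]
(B,Q): not NE [P1→A gives 9>6]
(B,R): not NE [P1→A gives 9>0; P2→Q gives 2>1]
(B,S): not NE [P2→Q gives 2>0]

Nash profiles: (A,P)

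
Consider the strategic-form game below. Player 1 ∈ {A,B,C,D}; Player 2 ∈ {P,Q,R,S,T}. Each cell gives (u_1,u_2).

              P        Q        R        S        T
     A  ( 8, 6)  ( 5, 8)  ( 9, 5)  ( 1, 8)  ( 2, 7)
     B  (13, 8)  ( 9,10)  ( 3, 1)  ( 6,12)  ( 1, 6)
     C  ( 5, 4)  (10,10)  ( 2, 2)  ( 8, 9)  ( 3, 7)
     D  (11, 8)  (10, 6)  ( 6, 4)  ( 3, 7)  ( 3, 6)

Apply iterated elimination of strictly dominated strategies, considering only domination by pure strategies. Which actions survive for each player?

IESDS → P1:{B,C,D} P2:{P,Q,S}

P2 drop R (P beats it: A:6>5 B:8>1 C:4>2 D:8>4)
P1 drop A (D beats it: P:11>8 Q:10>5 S:3>1 T:3>2)
P2 drop T (S beats it: B:12>6 C:9>7 D:7>6)
P1→{B,C,D} P2→{P,Q,S}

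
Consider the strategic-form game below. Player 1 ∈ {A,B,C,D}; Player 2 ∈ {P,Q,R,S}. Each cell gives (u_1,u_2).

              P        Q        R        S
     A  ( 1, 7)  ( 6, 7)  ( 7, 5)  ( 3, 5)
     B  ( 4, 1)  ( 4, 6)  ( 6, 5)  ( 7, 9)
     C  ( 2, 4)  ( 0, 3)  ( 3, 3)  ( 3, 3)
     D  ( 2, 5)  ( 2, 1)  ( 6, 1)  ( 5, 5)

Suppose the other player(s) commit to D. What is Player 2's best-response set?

argmax u_2 = {P,S}

u_2(P vs D) = 5
u_2(Q vs D) = 1
u_2(R vs D) = 1
u_2(S vs D) = 5
max payoff 5 at {P,S}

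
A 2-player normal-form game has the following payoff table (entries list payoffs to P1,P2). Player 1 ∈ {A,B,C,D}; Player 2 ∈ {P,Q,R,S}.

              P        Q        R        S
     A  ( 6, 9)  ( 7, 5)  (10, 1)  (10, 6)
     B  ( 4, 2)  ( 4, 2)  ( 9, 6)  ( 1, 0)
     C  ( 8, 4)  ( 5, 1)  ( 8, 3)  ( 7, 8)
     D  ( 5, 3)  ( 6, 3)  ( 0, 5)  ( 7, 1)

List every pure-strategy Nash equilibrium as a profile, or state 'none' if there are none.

PSNE: ∅

(A,P): not NE [P1→C gives 8>6]
(A,Q): not NE [P2→P gives 9>5]
(A,R): not NE [P2→P gives 9>1]
(A,S): not NE [P2→P gives 9>6]
(B,P): not NE [P1→C gives 8>4; P2→R gives 6>2]
(B,Q): not NE [P1→A gives 7>4; P2→R gives 6>2]
(B,R): not NE [P1→A gives 10>9]
(B,S): not NE [P1→A gives 10>1; P2→R gives 6>0]
(C,P): not NE [P2→S gives 8>4]
(C,Q): not NE [P1→A gives 7>5; P2→S gives 8>1]
(C,R): not NE [P1→A gives 10>8; P2→S gives 8>3]
(C,S): not NE [P1→A gives 10>7]
(D,P): not NE [P1→C gives 8>5; P2→R gives 5>3]
(D,Q): not NE [P1→A gives 7>6; P2→R gives 5>3]
(D,R): not NE [P1→A gives 10>0]
(D,S): not NE [P1→A gives 10>7; P2→R gives 5>1]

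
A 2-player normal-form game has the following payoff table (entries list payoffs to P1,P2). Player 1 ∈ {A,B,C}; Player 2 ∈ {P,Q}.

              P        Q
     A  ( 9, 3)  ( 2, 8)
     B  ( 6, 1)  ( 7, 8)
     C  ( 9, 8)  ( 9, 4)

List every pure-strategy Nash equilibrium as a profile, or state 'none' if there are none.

(A,P): not NE [P2→Q gives 8>3]
(A,Q): not NE [P1→C gives 9>2]
(B,P): not NE [P1→C gives 9>6; P2→Q gives 8>1]
(B,Q): not NE [P1→C gives 9>7]
(C,P): NE
(C,Q): not NE [P2→P gives 8>4]

PSNE = {(C,P)}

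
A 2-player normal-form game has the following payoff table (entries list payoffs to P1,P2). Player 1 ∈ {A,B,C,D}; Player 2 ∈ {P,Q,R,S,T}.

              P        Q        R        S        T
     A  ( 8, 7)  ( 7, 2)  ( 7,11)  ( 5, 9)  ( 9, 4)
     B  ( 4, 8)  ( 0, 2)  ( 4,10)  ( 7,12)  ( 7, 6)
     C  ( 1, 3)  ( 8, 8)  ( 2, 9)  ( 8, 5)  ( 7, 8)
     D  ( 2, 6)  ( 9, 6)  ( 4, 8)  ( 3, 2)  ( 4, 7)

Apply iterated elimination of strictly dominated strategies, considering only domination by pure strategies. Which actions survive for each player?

P2 drop P (R beats it: A:11>7 B:10>8 C:9>3 D:8>6)
P2 drop Q (R beats it: A:11>2 B:10>2 C:9>8 D:8>6)
P1 drop D (A beats it: R:7>4 S:5>3 T:9>4)
P2 drop T (R beats it: A:11>4 B:10>6 C:9>8)
P1→{A,B,C} P2→{R,S}

Remaining: P1:{A,B,C} P2:{R,S}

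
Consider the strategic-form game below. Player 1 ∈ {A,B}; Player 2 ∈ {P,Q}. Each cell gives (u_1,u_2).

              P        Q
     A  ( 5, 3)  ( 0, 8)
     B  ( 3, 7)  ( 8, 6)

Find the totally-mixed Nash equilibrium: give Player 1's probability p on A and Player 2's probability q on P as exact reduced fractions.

P1 indiff ⇒ q·5+(1-q)·0 = q·3+(1-q)·8 ⇒ q(2) = (1-q)(8) ⇒ q = 4/5
P2 indiff ⇒ p·3+(1-p)·7 = p·8+(1-p)·6 ⇒ p(-5) = (1-p)(-1) ⇒ p = 1/6

p=1/6, q=4/5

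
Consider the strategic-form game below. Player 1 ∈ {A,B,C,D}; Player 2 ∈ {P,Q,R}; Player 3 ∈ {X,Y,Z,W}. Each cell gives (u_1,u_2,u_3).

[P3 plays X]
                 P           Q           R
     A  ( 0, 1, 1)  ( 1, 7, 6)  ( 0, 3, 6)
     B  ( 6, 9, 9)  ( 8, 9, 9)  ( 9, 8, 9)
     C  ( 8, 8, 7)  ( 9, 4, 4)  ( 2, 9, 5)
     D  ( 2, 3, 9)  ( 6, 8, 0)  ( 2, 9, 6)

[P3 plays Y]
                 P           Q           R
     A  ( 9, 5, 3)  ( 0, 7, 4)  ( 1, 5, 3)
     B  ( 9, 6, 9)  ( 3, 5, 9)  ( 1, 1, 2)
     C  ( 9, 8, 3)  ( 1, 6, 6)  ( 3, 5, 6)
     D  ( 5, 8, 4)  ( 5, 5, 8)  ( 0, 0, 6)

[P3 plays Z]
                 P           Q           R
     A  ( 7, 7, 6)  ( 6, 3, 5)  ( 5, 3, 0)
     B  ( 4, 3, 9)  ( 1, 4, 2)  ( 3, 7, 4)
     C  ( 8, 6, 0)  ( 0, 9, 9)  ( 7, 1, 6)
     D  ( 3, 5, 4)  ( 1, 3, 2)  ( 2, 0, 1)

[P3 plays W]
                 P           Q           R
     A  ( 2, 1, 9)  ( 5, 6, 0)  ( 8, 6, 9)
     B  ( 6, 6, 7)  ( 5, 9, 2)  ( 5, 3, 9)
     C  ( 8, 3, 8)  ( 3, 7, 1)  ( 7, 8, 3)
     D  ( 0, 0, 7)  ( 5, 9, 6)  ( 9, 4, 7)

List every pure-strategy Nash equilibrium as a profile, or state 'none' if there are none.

(A,P,X): not NE [P1→C gives 8>0; P2→Q gives 7>1; P3→W gives 9>1]
(A,P,Y): not NE [P2→Q gives 7>5; P3→W gives 9>3]
(A,P,Z): not NE [P1→C gives 8>7; P3→W gives 9>6]
(A,P,W): not NE [P1→C gives 8>2; P2→R gives 6>1]
(A,Q,X): not NE [P1→C gives 9>1]
(A,Q,Y): not NE [P1→D gives 5>0; P3→X gives 6>4]
(A,Q,Z): not NE [P2→P gives 7>3; P3→X gives 6>5]
(A,Q,W): not NE [P3→X gives 6>0]
(A,R,X): not NE [P1→B gives 9>0; P2→Q gives 7>3; P3→W gives 9>6]
(A,R,Y): not NE [P1→C gives 3>1; P2→Q gives 7>5; P3→W gives 9>3]
(A,R,Z): not NE [P1→C gives 7>5; P2→P gives 7>3; P3→W gives 9>0]
(A,R,W): not NE [P1→D gives 9>8]
(B,P,X): not NE [P1→C gives 8>6]
(B,P,Y): NE
(B,P,Z): not NE [P1→C gives 8>4; P2→R gives 7>3]
(B,P,W): not NE [P1→C gives 8>6; P2→Q gives 9>6; P3→Z gives 9>7]
(B,Q,X): not NE [P1→C gives 9>8]
(B,Q,Y): not NE [P1→D gives 5>3; P2→P gives 6>5]
(B,Q,Z): not NE [P1→A gives 6>1; P2→R gives 7>4; P3→Y gives 9>2]
(B,Q,W): not NE [P3→Y gives 9>2]
(B,R,X): not NE [P2→Q gives 9>8]
(B,R,Y): not NE [P1→C gives 3>1; P2→P gives 6>1; P3→W gives 9>2]
(B,R,Z): not NE [P1→C gives 7>3; P3→W gives 9>4]
(B,R,W): not NE [P1→D gives 9>5; P2→Q gives 9>3]
(C,P,X): not NE [P2→R gives 9>8; P3→W gives 8>7]
(C,P,Y): not NE [P3→W gives 8>3]
(C,P,Z): not NE [P2→Q gives 9>6; P3→W gives 8>0]
(C,P,W): not NE [P2→R gives 8>3]
(C,Q,X): not NE [P2→R gives 9>4; P3→Z gives 9>4]
(C,Q,Y): not NE [P1→D gives 5>1; P2→P gives 8>6; P3→Z gives 9>6]
(C,Q,Z): not NE [P1→A gives 6>0]
(C,Q,W): not NE [P1→D gives 5>3; P2→R gives 8>7; P3→Z gives 9>1]
(C,R,X): not NE [P1→B gives 9>2; P3→Z gives 6>5]
(C,R,Y): not NE [P2→P gives 8>5]
(C,R,Z): not NE [P2→Q gives 9>1]
(C,R,W): not NE [P1→D gives 9>7; P3→Z gives 6>3]
(D,P,X): not NE [P1→C gives 8>2; P2→R gives 9>3]
(D,P,Y): not NE [P1→C gives 9>5; P3→X gives 9>4]
(D,P,Z): not NE [P1→C gives 8>3; P3→X gives 9>4]
(D,P,W): not NE [P1→C gives 8>0; P2→Q gives 9>0; P3→X gives 9>7]
(D,Q,X): not NE [P1→C gives 9>6; P2→R gives 9>8; P3→Y gives 8>0]
(D,Q,Y): not NE [P2→P gives 8>5]
(D,Q,Z): not NE [P1→A gives 6>1; P2→P gives 5>3; P3→Y gives 8>2]
(D,Q,W): not NE [P3→Y gives 8>6]
(D,R,X): not NE [P1→B gives 9>2; P3→W gives 7>6]
(D,R,Y): not NE [P1→C gives 3>0; P2→P gives 8>0; P3→W gives 7>6]
(D,R,Z): not NE [P1→C gives 7>2; P2→P gives 5>0; P3→W gives 7>1]
(D,R,W): not NE [P2→Q gives 9>4]

NE set: (B,P,Y)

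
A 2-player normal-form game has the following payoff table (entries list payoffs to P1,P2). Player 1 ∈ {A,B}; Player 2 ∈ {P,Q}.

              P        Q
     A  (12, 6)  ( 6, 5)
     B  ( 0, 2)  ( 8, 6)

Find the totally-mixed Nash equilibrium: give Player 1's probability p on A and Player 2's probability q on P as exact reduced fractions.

P1 indiff ⇒ q·12+(1-q)·6 = q·0+(1-q)·8 ⇒ q(12) = (1-q)(2) ⇒ q = 1/7
P2 indiff ⇒ p·6+(1-p)·2 = p·5+(1-p)·6 ⇒ p(1) = (1-p)(4) ⇒ p = 4/5

(p,q) = (4/5, 1/7)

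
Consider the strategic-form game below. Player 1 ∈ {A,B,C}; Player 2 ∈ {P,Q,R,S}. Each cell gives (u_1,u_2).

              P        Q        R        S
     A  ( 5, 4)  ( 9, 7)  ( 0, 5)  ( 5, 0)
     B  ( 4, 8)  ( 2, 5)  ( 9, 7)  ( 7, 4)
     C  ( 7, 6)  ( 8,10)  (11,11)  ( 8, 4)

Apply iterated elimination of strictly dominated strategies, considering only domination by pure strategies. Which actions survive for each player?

Remaining: P1:{A,C} P2:{Q,R}

P1 drop B (C beats it: P:7>4 Q:8>2 R:11>9 S:8>7)
P2 drop P (Q beats it: A:7>4 C:10>6)
P2 drop S (Q beats it: A:7>0 C:10>4)
P1→{A,C} P2→{Q,R}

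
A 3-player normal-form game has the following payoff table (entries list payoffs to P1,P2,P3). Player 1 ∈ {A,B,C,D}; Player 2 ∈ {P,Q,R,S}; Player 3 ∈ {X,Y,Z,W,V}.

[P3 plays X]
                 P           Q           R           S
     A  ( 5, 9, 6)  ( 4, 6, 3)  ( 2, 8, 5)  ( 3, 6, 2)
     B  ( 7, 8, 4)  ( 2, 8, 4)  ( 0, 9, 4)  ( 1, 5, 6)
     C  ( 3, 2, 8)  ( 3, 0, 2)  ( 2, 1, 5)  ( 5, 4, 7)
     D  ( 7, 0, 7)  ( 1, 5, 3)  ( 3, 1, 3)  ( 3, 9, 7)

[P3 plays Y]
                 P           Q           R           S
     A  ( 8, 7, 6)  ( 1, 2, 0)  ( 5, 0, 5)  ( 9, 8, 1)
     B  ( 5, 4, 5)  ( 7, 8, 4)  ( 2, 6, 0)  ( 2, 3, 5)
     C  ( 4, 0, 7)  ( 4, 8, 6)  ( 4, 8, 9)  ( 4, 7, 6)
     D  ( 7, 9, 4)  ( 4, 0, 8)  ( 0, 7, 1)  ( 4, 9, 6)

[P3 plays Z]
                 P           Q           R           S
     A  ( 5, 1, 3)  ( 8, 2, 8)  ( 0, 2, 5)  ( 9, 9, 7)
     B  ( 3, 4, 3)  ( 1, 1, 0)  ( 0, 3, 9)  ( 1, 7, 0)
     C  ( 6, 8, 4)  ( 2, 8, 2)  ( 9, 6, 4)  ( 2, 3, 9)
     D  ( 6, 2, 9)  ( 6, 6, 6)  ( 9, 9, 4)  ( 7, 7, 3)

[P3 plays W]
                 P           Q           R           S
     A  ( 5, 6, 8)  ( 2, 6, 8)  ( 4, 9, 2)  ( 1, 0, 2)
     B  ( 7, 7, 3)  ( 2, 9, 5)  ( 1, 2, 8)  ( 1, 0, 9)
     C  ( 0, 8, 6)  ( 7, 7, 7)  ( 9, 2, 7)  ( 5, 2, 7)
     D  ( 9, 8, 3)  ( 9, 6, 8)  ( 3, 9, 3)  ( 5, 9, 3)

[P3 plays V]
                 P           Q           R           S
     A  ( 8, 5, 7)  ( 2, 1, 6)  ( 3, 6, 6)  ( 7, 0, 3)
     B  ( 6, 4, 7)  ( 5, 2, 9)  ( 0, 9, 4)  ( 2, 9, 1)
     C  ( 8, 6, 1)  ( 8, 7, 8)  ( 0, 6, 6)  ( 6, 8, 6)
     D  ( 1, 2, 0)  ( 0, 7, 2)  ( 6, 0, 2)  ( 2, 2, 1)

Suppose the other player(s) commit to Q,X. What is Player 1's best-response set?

P1 best: {A}

u_1(A vs Q,X) = 4
u_1(B vs Q,X) = 2
u_1(C vs Q,X) = 3
u_1(D vs Q,X) = 1
max payoff 4 at {A}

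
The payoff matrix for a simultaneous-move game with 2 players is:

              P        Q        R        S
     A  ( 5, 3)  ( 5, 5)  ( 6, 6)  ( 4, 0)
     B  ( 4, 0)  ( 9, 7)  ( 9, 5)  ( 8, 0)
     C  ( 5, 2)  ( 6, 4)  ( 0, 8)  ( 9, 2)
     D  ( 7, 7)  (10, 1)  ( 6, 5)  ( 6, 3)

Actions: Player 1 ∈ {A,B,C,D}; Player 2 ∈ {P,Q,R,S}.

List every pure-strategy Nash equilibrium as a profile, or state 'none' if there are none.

PSNE = {(D,P)}

(A,P): not NE [P1→D gives 7>5; P2→R gives 6>3]
(A,Q): not NE [P1→D gives 10>5; P2→R gives 6>5]
(A,R): not NE [P1→B gives 9>6]
(A,S): not NE [P1→C gives 9>4; P2→R gives 6>0]
(B,P): not NE [P1→D gives 7>4; P2→Q gives 7>0]
(B,Q): not NE [P1→D gives 10>9]
(B,R): not NE [P2→Q gives 7>5]
(B,S): not NE [P1→C gives 9>8; P2→Q gives 7>0]
(C,P): not NE [P1→D gives 7>5; P2→R gives 8>2]
(C,Q): not NE [P1→D gives 10>6; P2→R gives 8>4]
(C,R): not NE [P1→B gives 9>0]
(C,S): not NE [P2→R gives 8>2]
(D,P): NE
(D,Q): not NE [P2→P gives 7>1]
(D,R): not NE [P1→B gives 9>6; P2→P gives 7>5]
(D,S): not NE [P1→C gives 9>6; P2→P gives 7>3]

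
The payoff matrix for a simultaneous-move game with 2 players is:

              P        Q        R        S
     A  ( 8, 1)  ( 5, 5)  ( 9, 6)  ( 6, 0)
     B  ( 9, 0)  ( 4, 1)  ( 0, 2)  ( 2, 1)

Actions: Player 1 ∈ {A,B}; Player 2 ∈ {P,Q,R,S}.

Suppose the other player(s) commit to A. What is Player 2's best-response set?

P2 best: {R}

u_2(P vs A) = 1
u_2(Q vs A) = 5
u_2(R vs A) = 6
u_2(S vs A) = 0
max payoff 6 at {R}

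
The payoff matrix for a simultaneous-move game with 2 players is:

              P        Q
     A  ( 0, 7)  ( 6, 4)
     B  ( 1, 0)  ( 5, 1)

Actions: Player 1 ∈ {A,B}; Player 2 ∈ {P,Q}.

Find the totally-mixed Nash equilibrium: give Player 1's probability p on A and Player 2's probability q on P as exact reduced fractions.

P1 indiff ⇒ q·0+(1-q)·6 = q·1+(1-q)·5 ⇒ q(-1) = (1-q)(-1) ⇒ q = 1/2
P2 indiff ⇒ p·7+(1-p)·0 = p·4+(1-p)·1 ⇒ p(3) = (1-p)(1) ⇒ p = 1/4

P1 mixes 1/4 on A; P2 mixes 1/2 on P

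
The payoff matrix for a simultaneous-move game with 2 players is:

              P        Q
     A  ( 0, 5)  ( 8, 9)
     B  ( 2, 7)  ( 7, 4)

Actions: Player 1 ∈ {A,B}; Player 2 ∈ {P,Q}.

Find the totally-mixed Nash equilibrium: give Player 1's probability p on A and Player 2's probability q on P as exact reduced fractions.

P1 indiff ⇒ q·0+(1-q)·8 = q·2+(1-q)·7 ⇒ q(-2) = (1-q)(-1) ⇒ q = 1/3
P2 indiff ⇒ p·5+(1-p)·7 = p·9+(1-p)·4 ⇒ p(-4) = (1-p)(-3) ⇒ p = 3/7

p=3/7, q=1/3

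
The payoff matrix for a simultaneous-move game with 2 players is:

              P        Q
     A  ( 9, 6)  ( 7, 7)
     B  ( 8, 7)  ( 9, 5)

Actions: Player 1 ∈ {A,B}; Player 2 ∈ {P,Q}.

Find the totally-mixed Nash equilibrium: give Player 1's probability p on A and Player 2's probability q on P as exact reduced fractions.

P1 indiff ⇒ q·9+(1-q)·7 = q·8+(1-q)·9 ⇒ q(1) = (1-q)(2) ⇒ q = 2/3
P2 indiff ⇒ p·6+(1-p)·7 = p·7+(1-p)·5 ⇒ p(-1) = (1-p)(-2) ⇒ p = 2/3

P1 mixes 2/3 on A; P2 mixes 2/3 on P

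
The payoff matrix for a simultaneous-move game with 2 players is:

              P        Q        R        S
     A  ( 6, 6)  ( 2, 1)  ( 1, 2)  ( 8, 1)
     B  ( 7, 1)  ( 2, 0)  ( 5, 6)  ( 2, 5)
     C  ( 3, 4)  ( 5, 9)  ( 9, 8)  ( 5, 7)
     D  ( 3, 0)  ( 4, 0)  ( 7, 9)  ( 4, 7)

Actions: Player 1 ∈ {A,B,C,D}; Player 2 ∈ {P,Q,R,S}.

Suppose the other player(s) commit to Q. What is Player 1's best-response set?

u_1(A vs Q) = 2
u_1(B vs Q) = 2
u_1(C vs Q) = 5
u_1(D vs Q) = 4
max payoff 5 at {C}

BR_1 = {C}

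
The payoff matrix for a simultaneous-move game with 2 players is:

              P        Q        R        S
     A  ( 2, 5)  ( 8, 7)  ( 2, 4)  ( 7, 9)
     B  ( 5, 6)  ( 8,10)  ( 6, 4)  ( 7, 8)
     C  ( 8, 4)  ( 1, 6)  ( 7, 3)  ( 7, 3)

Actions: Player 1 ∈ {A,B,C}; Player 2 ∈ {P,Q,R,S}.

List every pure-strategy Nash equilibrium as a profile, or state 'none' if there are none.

Nash profiles: (A,S), (B,Q)

(A,P): not NE [P1→C gives 8>2; P2→S gives 9>5]
(A,Q): not NE [P2→S gives 9>7]
(A,R): not NE [P1→C gives 7>2; P2→S gives 9>4]
(A,S): NE
(B,P): not NE [P1→C gives 8>5; P2→Q gives 10>6]
(B,Q): NE
(B,R): not NE [P1→C gives 7>6; P2→Q gives 10>4]
(B,S): not NE [P2→Q gives 10>8]
(C,P): not NE [P2→Q gives 6>4]
(C,Q): not NE [P1→B gives 8>1]
(C,R): not NE [P2→Q gives 6>3]
(C,S): not NE [P2→Q gives 6>3]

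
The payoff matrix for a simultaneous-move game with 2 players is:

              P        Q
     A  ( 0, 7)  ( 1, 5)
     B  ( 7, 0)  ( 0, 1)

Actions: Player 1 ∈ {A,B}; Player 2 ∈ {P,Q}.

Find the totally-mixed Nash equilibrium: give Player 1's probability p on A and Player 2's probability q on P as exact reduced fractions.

P1 mixes 1/3 on A; P2 mixes 1/8 on P

P1 indiff ⇒ q·0+(1-q)·1 = q·7+(1-q)·0 ⇒ q(-7) = (1-q)(-1) ⇒ q = 1/8
P2 indiff ⇒ p·7+(1-p)·0 = p·5+(1-p)·1 ⇒ p(2) = (1-p)(1) ⇒ p = 1/3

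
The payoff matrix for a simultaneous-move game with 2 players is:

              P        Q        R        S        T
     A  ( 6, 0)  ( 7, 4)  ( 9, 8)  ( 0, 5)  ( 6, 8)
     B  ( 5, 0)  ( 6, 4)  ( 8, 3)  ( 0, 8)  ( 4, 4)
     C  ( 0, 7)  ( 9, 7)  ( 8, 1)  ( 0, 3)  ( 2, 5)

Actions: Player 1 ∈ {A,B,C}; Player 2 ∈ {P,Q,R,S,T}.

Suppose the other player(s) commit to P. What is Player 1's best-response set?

u_1(A vs P) = 6
u_1(B vs P) = 5
u_1(C vs P) = 0
max payoff 6 at {A}

P1 best: {A}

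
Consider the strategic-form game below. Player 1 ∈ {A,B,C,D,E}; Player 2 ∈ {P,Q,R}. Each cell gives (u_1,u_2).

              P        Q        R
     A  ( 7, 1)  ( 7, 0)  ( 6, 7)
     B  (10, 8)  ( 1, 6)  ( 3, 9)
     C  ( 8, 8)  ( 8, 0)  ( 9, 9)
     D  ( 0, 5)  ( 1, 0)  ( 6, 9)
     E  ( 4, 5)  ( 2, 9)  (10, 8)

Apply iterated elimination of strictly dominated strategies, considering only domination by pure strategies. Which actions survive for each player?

IESDS → P1:{C,E} P2:{Q,R}

P1 drop A (C beats it: P:8>7 Q:8>7 R:9>6)
P1 drop D (C beats it: P:8>0 Q:8>1 R:9>6)
P2 drop P (R beats it: B:9>8 C:9>8 E:8>5)
P1 drop B (C beats it: Q:8>1 R:9>3)
P1→{C,E} P2→{Q,R}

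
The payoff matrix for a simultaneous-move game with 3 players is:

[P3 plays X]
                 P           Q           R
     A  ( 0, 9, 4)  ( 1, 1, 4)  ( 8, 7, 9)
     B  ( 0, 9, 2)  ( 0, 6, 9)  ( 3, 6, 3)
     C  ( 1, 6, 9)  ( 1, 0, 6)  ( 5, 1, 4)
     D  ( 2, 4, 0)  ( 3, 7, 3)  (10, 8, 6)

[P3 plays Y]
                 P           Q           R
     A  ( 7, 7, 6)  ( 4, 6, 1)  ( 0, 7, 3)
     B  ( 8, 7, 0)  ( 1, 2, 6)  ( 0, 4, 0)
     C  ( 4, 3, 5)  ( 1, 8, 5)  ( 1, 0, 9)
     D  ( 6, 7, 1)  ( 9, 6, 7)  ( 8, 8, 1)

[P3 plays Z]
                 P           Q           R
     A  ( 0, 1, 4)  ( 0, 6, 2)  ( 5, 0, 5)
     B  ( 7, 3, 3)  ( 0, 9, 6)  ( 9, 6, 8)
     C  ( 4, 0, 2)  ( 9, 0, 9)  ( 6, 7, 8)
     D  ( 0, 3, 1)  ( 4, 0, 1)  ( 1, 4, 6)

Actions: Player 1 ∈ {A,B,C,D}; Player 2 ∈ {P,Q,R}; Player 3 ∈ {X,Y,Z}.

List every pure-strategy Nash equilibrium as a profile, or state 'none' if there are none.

NE set: (D,R,X)

(A,P,X): not NE [P1→D gives 2>0; P3→Y gives 6>4]
(A,P,Y): not NE [P1→B gives 8>7]
(A,P,Z): not NE [P1→B gives 7>0; P2→Q gives 6>1; P3→Y gives 6>4]
(A,Q,X): not NE [P1→D gives 3>1; P2→P gives 9>1]
(A,Q,Y): not NE [P1→D gives 9>4; P2→R gives 7>6; P3→X gives 4>1]
(A,Q,Z): not NE [P1→C gives 9>0; P3→X gives 4>2]
(A,R,X): not NE [P1→D gives 10>8; P2→P gives 9>7]
(A,R,Y): not NE [P1→D gives 8>0; P3→X gives 9>3]
(A,R,Z): not NE [P1→B gives 9>5; P2→Q gives 6>0; P3→X gives 9>5]
(B,P,X): not NE [P1→D gives 2>0; P3→Z gives 3>2]
(B,P,Y): not NE [P3→Z gives 3>0]
(B,P,Z): not NE [P2→Q gives 9>3]
(B,Q,X): not NE [P1→D gives 3>0; P2→P gives 9>6]
(B,Q,Y): not NE [P1→D gives 9>1; P2→P gives 7>2; P3→X gives 9>6]
(B,Q,Z): not NE [P1→C gives 9>0; P3→X gives 9>6]
(B,R,X): not NE [P1→D gives 10>3; P2→P gives 9>6; P3→Z gives 8>3]
(B,R,Y): not NE [P1→D gives 8>0; P2→P gives 7>4; P3→Z gives 8>0]
(B,R,Z): not NE [P2→Q gives 9>6]
(C,P,X): not NE [P1→D gives 2>1]
(C,P,Y): not NE [P1→B gives 8>4; P2→Q gives 8>3; P3→X gives 9>5]
(C,P,Z): not NE [P1→B gives 7>4; P2→R gives 7>0; P3→X gives 9>2]
(C,Q,X): not NE [P1→D gives 3>1; P2→P gives 6>0; P3→Z gives 9>6]
(C,Q,Y): not NE [P1→D gives 9>1; P3→Z gives 9>5]
(C,Q,Z): not NE [P2→R gives 7>0]
(C,R,X): not NE [P1→D gives 10>5; P2→P gives 6>1; P3→Y gives 9>4]
(C,R,Y): not NE [P1→D gives 8>1; P2→Q gives 8>0]
(C,R,Z): not NE [P1→B gives 9>6; P3→Y gives 9>8]
(D,P,X): not NE [P2→R gives 8>4; P3→Z gives 1>0]
(D,P,Y): not NE [P1→B gives 8>6; P2→R gives 8>7]
(D,P,Z): not NE [P1→B gives 7>0; P2→R gives 4>3]
(D,Q,X): not NE [P2→R gives 8>7; P3→Y gives 7>3]
(D,Q,Y): not NE [P2→R gives 8>6]
(D,Q,Z): not NE [P1→C gives 9>4; P2→R gives 4>0; P3→Y gives 7>1]
(D,R,X): NE
(D,R,Y): not NE [P3→Z gives 6>1]
(D,R,Z): not NE [P1→B gives 9>1]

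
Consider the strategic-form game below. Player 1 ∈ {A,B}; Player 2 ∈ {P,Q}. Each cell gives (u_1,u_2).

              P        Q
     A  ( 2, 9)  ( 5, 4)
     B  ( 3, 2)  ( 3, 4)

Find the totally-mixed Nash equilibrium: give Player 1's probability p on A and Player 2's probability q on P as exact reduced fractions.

P1 mixes 2/7 on A; P2 mixes 2/3 on P

P1 indiff ⇒ q·2+(1-q)·5 = q·3+(1-q)·3 ⇒ q(-1) = (1-q)(-2) ⇒ q = 2/3
P2 indiff ⇒ p·9+(1-p)·2 = p·4+(1-p)·4 ⇒ p(5) = (1-p)(2) ⇒ p = 2/7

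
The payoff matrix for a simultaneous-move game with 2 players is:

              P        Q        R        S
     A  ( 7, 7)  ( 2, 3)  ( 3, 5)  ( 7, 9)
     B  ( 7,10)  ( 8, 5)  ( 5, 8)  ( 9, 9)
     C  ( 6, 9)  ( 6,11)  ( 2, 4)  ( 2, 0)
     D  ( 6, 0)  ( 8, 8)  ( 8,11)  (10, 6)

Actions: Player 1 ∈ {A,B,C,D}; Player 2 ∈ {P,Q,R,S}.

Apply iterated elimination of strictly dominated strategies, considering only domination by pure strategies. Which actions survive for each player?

P1 drop C (B beats it: P:7>6 Q:8>6 R:5>2 S:9>2)
P2 drop Q (R beats it: A:5>3 B:8>5 D:11>8)
P1→{A,B,D} P2→{P,R,S}

Survivors P1:{A,B,D} P2:{P,R,S}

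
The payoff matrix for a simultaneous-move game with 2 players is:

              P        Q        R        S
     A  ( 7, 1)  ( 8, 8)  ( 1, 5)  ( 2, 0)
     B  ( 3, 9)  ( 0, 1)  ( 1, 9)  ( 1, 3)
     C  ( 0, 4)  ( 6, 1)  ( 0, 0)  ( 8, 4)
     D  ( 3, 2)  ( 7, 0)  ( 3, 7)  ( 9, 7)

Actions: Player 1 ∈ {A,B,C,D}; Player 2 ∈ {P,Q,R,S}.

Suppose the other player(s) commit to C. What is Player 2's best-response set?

u_2(P vs C) = 4
u_2(Q vs C) = 1
u_2(R vs C) = 0
u_2(S vs C) = 4
max payoff 4 at {P,S}

BR_2 = {P,S}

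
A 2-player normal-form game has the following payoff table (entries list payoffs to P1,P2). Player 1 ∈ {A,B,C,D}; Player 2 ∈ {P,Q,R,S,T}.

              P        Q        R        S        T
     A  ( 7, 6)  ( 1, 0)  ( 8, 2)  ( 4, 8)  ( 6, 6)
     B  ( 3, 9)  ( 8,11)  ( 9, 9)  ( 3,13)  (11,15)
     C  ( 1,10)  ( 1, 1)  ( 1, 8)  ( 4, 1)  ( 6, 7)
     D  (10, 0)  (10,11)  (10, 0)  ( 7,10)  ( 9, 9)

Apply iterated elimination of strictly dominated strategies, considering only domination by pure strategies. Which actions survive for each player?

P1 drop A (D beats it: P:10>7 Q:10>1 R:10>8 S:7>4 T:9>6)
P1 drop C (D beats it: P:10>1 Q:10>1 R:10>1 S:7>4 T:9>6)
P2 drop P (Q beats it: B:11>9 D:11>0)
P2 drop R (Q beats it: B:11>9 D:11>0)
P1→{B,D} P2→{Q,S,T}

Remaining: P1:{B,D} P2:{Q,S,T}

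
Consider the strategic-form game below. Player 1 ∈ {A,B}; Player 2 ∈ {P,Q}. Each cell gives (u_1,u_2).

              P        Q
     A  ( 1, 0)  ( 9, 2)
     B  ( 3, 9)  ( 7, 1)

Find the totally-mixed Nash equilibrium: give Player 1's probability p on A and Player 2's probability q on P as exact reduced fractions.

P1 mixes 4/5 on A; P2 mixes 1/2 on P

P1 indiff ⇒ q·1+(1-q)·9 = q·3+(1-q)·7 ⇒ q(-2) = (1-q)(-2) ⇒ q = 1/2
P2 indiff ⇒ p·0+(1-p)·9 = p·2+(1-p)·1 ⇒ p(-2) = (1-p)(-8) ⇒ p = 4/5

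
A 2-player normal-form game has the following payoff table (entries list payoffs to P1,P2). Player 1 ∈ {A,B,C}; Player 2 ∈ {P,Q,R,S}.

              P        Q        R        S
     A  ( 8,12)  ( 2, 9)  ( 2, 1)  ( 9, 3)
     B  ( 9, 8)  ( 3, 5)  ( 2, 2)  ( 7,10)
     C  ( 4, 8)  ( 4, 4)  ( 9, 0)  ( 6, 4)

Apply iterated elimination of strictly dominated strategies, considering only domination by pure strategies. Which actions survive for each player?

P2 drop Q (P beats it: A:12>9 B:8>5 C:8>4)
P2 drop R (P beats it: A:12>1 B:8>2 C:8>0)
P1 drop C (A beats it: P:8>4 S:9>6)
P1→{A,B} P2→{P,S}

IESDS → P1:{A,B} P2:{P,S}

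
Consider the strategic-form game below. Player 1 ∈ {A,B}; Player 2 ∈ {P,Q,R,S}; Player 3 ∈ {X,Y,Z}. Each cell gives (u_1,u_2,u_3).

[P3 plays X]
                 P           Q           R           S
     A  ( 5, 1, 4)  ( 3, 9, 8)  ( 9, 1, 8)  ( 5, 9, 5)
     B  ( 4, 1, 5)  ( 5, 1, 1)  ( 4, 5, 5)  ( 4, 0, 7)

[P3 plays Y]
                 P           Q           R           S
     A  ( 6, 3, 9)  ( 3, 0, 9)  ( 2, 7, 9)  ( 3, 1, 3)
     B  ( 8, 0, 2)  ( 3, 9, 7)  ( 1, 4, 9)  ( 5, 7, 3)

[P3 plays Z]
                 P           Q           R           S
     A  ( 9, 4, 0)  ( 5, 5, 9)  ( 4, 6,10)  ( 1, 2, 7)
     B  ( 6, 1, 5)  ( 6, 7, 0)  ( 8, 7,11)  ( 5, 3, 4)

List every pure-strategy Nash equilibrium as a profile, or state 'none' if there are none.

(A,P,X): not NE [P2→S gives 9>1; P3→Y gives 9>4]
(A,P,Y): not NE [P1→B gives 8>6; P2→R gives 7>3]
(A,P,Z): not NE [P2→R gives 6>4; P3→Y gives 9>0]
(A,Q,X): not NE [P1→B gives 5>3; P3→Z gives 9>8]
(A,Q,Y): not NE [P2→R gives 7>0]
(A,Q,Z): not NE [P1→B gives 6>5; P2→R gives 6>5]
(A,R,X): not NE [P2→S gives 9>1; P3→Z gives 10>8]
(A,R,Y): not NE [P3→Z gives 10>9]
(A,R,Z): not NE [P1→B gives 8>4]
(A,S,X): not NE [P3→Z gives 7>5]
(A,S,Y): not NE [P1→B gives 5>3; P2→R gives 7>1; P3→Z gives 7>3]
(A,S,Z): not NE [P1→B gives 5>1; P2→R gives 6>2]
(B,P,X): not NE [P1→A gives 5>4; P2→R gives 5>1]
(B,P,Y): not NE [P2→Q gives 9>0; P3→Z gives 5>2]
(B,P,Z): not NE [P1→A gives 9>6; P2→R gives 7>1]
(B,Q,X): not NE [P2→R gives 5>1; P3→Y gives 7>1]
(B,Q,Y): NE
(B,Q,Z): not NE [P3→Y gives 7>0]
(B,R,X): not NE [P1→A gives 9>4; P3→Z gives 11>5]
(B,R,Y): not NE [P1→A gives 2>1; P2→Q gives 9>4; P3→Z gives 11>9]
(B,R,Z): NE
(B,S,X): not NE [P1→A gives 5>4; P2→R gives 5>0]
(B,S,Y): not NE [P2→Q gives 9>7; P3→X gives 7>3]
(B,S,Z): not NE [P2→R gives 7>3; P3→X gives 7>4]

Nash profiles: (B,Q,Y), (B,R,Z)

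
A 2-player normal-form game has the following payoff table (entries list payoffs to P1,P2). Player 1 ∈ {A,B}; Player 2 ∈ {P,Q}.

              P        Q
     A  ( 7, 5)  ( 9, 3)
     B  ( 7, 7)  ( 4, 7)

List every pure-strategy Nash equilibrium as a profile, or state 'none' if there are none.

(A,P): NE
(A,Q): not NE [P2→P gives 5>3]
(B,P): NE
(B,Q): not NE [P1→A gives 9>4]

NE set: (A,P), (B,P)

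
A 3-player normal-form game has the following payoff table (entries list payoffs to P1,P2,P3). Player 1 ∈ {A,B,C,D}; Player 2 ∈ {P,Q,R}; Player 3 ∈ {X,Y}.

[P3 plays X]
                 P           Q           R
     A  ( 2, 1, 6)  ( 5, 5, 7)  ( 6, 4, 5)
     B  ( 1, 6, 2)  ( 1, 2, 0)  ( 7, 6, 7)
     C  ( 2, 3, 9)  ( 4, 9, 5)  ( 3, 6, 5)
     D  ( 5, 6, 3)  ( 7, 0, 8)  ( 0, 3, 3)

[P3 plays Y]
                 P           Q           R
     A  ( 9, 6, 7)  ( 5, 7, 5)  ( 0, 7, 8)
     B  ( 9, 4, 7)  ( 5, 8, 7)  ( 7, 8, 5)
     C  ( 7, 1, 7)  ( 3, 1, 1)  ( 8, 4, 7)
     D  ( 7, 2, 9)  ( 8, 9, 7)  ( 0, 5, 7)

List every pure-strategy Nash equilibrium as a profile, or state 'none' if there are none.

(A,P,X): not NE [P1→D gives 5>2; P2→Q gives 5>1; P3→Y gives 7>6]
(A,P,Y): not NE [P2→R gives 7>6]
(A,Q,X): not NE [P1→D gives 7>5]
(A,Q,Y): not NE [P1→D gives 8>5; P3→X gives 7>5]
(A,R,X): not NE [P1→B gives 7>6; P2→Q gives 5>4; P3→Y gives 8>5]
(A,R,Y): not NE [P1→C gives 8>0]
(B,P,X): not NE [P1→D gives 5>1; P3→Y gives 7>2]
(B,P,Y): not NE [P2→R gives 8>4]
(B,Q,X): not NE [P1→D gives 7>1; P2→R gives 6>2; P3→Y gives 7>0]
(B,Q,Y): not NE [P1→D gives 8>5]
(B,R,X): NE
(B,R,Y): not NE [P1→C gives 8>7; P3→X gives 7>5]
(C,P,X): not NE [P1→D gives 5>2; P2→Q gives 9>3]
(C,P,Y): not NE [P1→B gives 9>7; P2→R gives 4>1; P3→X gives 9>7]
(C,Q,X): not NE [P1→D gives 7>4]
(C,Q,Y): not NE [P1→D gives 8>3; P2→R gives 4>1; P3→X gives 5>1]
(C,R,X): not NE [P1→B gives 7>3; P2→Q gives 9>6; P3→Y gives 7>5]
(C,R,Y): NE
(D,P,X): not NE [P3→Y gives 9>3]
(D,P,Y): not NE [P1→B gives 9>7; P2→Q gives 9>2]
(D,Q,X): not NE [P2→P gives 6>0]
(D,Q,Y): not NE [P3→X gives 8>7]
(D,R,X): not NE [P1→B gives 7>0; P2→P gives 6>3; P3→Y gives 7>3]
(D,R,Y): not NE [P1→C gives 8>0; P2→Q gives 9>5]

PSNE = {(B,R,X), (C,R,Y)}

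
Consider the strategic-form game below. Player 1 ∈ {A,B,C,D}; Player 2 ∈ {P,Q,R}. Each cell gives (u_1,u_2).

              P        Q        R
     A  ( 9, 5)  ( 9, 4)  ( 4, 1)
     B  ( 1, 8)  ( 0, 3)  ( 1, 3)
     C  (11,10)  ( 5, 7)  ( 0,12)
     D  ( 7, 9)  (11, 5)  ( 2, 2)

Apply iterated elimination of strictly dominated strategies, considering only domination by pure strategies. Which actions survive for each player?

P1 drop B (A beats it: P:9>1 Q:9>0 R:4>1)
P2 drop Q (P beats it: A:5>4 C:10>7 D:9>5)
P1 drop D (A beats it: P:9>7 R:4>2)
P1→{A,C} P2→{P,R}

Survivors P1:{A,C} P2:{P,R}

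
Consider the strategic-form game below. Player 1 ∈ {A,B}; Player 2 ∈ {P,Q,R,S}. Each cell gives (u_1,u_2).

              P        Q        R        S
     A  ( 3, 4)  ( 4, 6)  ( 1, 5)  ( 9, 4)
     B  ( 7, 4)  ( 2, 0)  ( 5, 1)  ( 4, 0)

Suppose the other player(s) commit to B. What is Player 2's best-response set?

u_2(P vs B) = 4
u_2(Q vs B) = 0
u_2(R vs B) = 1
u_2(S vs B) = 0
max payoff 4 at {P}

argmax u_2 = {P}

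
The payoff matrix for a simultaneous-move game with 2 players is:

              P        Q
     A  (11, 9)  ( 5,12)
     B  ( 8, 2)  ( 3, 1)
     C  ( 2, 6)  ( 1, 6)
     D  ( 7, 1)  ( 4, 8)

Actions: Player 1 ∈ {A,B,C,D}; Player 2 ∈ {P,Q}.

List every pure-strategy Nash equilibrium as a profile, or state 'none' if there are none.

Nash profiles: (A,Q)

(A,P): not NE [P2→Q gives 12>9]
(A,Q): NE
(B,P): not NE [P1→A gives 11>8]
(B,Q): not NE [P1→A gives 5>3; P2→P gives 2>1]
(C,P): not NE [P1→A gives 11>2]
(C,Q): not NE [P1→A gives 5>1]
(D,P): not NE [P1→A gives 11>7; P2→Q gives 8>1]
(D,Q): not NE [P1→A gives 5>4]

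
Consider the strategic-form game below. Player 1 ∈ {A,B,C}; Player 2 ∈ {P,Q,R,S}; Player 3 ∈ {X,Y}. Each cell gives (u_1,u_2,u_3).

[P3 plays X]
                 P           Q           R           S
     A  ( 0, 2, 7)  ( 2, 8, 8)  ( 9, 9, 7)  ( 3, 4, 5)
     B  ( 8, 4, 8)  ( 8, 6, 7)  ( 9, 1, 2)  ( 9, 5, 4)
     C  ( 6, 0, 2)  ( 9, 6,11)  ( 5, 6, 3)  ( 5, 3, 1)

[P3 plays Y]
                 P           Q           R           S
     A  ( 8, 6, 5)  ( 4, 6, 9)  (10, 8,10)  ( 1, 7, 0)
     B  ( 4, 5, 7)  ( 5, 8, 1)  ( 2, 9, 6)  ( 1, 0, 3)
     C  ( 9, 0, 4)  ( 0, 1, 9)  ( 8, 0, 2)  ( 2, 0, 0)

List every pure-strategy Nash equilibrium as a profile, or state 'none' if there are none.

(A,P,X): not NE [P1→B gives 8>0; P2→R gives 9>2]
(A,P,Y): not NE [P1→C gives 9>8; P2→R gives 8>6; P3→X gives 7>5]
(A,Q,X): not NE [P1→C gives 9>2; P2→R gives 9>8; P3→Y gives 9>8]
(A,Q,Y): not NE [P1→B gives 5>4; P2→R gives 8>6]
(A,R,X): not NE [P3→Y gives 10>7]
(A,R,Y): NE
(A,S,X): not NE [P1→B gives 9>3; P2→R gives 9>4]
(A,S,Y): not NE [P1→C gives 2>1; P2→R gives 8>7; P3→X gives 5>0]
(B,P,X): not NE [P2→Q gives 6>4]
(B,P,Y): not NE [P1→C gives 9>4; P2→R gives 9>5; P3→X gives 8>7]
(B,Q,X): not NE [P1→C gives 9>8]
(B,Q,Y): not NE [P2→R gives 9>8; P3→X gives 7>1]
(B,R,X): not NE [P2→Q gives 6>1; P3→Y gives 6>2]
(B,R,Y): not NE [P1→A gives 10>2]
(B,S,X): not NE [P2→Q gives 6>5]
(B,S,Y): not NE [P1→C gives 2>1; P2→R gives 9>0; P3→X gives 4>3]
(C,P,X): not NE [P1→B gives 8>6; P2→R gives 6>0; P3→Y gives 4>2]
(C,P,Y): not NE [P2→Q gives 1>0]
(C,Q,X): NE
(C,Q,Y): not NE [P1→B gives 5>0; P3→X gives 11>9]
(C,R,X): not NE [P1→B gives 9>5]
(C,R,Y): not NE [P1→A gives 10>8; P2→Q gives 1>0; P3→X gives 3>2]
(C,S,X): not NE [P1→B gives 9>5; P2→R gives 6>3]
(C,S,Y): not NE [P2→Q gives 1>0; P3→X gives 1>0]

Nash profiles: (A,R,Y), (C,Q,X)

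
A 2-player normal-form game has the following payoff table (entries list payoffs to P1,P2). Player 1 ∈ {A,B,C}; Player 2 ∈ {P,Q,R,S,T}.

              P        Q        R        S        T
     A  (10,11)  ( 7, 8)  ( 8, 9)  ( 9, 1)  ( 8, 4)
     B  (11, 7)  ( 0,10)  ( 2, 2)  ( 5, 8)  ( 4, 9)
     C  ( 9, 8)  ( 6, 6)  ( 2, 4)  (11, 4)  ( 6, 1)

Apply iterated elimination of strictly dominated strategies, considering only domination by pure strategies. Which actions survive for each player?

IESDS → P1:{A,B} P2:{P,Q}

P2 drop R (P beats it: A:11>9 B:7>2 C:8>4)
P2 drop S (Q beats it: A:8>1 B:10>8 C:6>4)
P1 drop C (A beats it: P:10>9 Q:7>6 T:8>6)
P2 drop T (Q beats it: A:8>4 B:10>9)
P1→{A,B} P2→{P,Q}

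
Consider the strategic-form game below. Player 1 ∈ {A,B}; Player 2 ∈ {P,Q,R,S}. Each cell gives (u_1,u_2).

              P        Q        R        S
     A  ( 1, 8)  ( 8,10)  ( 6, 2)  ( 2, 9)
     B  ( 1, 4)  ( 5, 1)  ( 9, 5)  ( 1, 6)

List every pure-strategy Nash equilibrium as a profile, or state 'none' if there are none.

PSNE = {(A,Q)}

(A,P): not NE [P2→Q gives 10>8]
(A,Q): NE
(A,R): not NE [P1→B gives 9>6; P2→Q gives 10>2]
(A,S): not NE [P2→Q gives 10>9]
(B,P): not NE [P2→S gives 6>4]
(B,Q): not NE [P1→A gives 8>5; P2→S gives 6>1]
(B,R): not NE [P2→S gives 6>5]
(B,S): not NE [P1→A gives 2>1]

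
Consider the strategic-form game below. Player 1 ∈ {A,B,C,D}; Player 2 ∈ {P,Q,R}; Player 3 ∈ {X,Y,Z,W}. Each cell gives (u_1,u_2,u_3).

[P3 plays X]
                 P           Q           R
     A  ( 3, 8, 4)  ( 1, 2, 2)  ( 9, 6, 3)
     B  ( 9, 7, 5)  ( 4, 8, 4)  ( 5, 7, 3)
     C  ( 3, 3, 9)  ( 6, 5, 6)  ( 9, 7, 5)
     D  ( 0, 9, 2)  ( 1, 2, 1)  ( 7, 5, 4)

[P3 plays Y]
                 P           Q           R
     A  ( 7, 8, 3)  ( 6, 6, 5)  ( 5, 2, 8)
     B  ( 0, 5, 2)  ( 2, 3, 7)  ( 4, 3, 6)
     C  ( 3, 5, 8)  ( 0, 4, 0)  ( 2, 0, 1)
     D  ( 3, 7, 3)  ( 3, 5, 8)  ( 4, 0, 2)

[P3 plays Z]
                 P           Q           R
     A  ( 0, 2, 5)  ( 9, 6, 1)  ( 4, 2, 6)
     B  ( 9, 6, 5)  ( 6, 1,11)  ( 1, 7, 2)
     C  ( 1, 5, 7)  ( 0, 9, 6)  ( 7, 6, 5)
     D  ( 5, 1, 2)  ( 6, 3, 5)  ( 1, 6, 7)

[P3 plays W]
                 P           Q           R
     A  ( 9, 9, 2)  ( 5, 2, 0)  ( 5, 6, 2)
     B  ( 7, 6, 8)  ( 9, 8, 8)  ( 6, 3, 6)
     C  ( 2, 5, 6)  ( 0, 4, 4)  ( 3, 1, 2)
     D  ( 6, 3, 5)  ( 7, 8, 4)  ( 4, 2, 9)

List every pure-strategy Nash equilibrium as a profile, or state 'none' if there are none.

NE set: (C,R,X)

(A,P,X): not NE [P1→B gives 9>3; P3→Z gives 5>4]
(A,P,Y): not NE [P3→Z gives 5>3]
(A,P,Z): not NE [P1→B gives 9>0; P2→Q gives 6>2]
(A,P,W): not NE [P3→Z gives 5>2]
(A,Q,X): not NE [P1→C gives 6>1; P2→P gives 8>2; P3→Y gives 5>2]
(A,Q,Y): not NE [P2→P gives 8>6]
(A,Q,Z): not NE [P3→Y gives 5>1]
(A,Q,W): not NE [P1→B gives 9>5; P2→P gives 9>2; P3→Y gives 5>0]
(A,R,X): not NE [P2→P gives 8>6; P3→Y gives 8>3]
(A,R,Y): not NE [P2→P gives 8>2]
(A,R,Z): not NE [P1→C gives 7>4; P2→Q gives 6>2; P3→Y gives 8>6]
(A,R,W): not NE [P1→B gives 6>5; P2→P gives 9>6; P3→Y gives 8>2]
(B,P,X): not NE [P2→Q gives 8>7; P3→W gives 8>5]
(B,P,Y): not NE [P1→A gives 7>0; P3→W gives 8>2]
(B,P,Z): not NE [P2→R gives 7>6; P3→W gives 8>5]
(B,P,W): not NE [P1→A gives 9>7; P2→Q gives 8>6]
(B,Q,X): not NE [P1→C gives 6>4; P3→Z gives 11>4]
(B,Q,Y): not NE [P1→A gives 6>2; P2→P gives 5>3; P3→Z gives 11>7]
(B,Q,Z): not NE [P1→A gives 9>6; P2→R gives 7>1]
(B,Q,W): not NE [P3→Z gives 11>8]
(B,R,X): not NE [P1→C gives 9>5; P2→Q gives 8>7; P3→W gives 6>3]
(B,R,Y): not NE [P1→A gives 5>4; P2→P gives 5>3]
(B,R,Z): not NE [P1→C gives 7>1; P3→W gives 6>2]
(B,R,W): not NE [P2→Q gives 8>3]
(C,P,X): not NE [P1→B gives 9>3; P2→R gives 7>3]
(C,P,Y): not NE [P1→A gives 7>3; P3→X gives 9>8]
(C,P,Z): not NE [P1→B gives 9>1; P2→Q gives 9>5; P3→X gives 9>7]
(C,P,W): not NE [P1→A gives 9>2; P3→X gives 9>6]
(C,Q,X): not NE [P2→R gives 7>5]
(C,Q,Y): not NE [P1→A gives 6>0; P2→P gives 5>4; P3→Z gives 6>0]
(C,Q,Z): not NE [P1→A gives 9>0]
(C,Q,W): not NE [P1→B gives 9>0; P2→P gives 5>4; P3→Z gives 6>4]
(C,R,X): NE
(C,R,Y): not NE [P1→A gives 5>2; P2→P gives 5>0; P3→Z gives 5>1]
(C,R,Z): not NE [P2→Q gives 9>6]
(C,R,W): not NE [P1→B gives 6>3; P2→P gives 5>1; P3→Z gives 5>2]
(D,P,X): not NE [P1→B gives 9>0; P3→W gives 5>2]
(D,P,Y): not NE [P1→A gives 7>3; P3→W gives 5>3]
(D,P,Z): not NE [P1→B gives 9>5; P2→R gives 6>1; P3→W gives 5>2]
(D,P,W): not NE [P1→A gives 9>6; P2→Q gives 8>3]
(D,Q,X): not NE [P1→C gives 6>1; P2→P gives 9>2; P3→Y gives 8>1]
(D,Q,Y): not NE [P1→A gives 6>3; P2→P gives 7>5]
(D,Q,Z): not NE [P1→A gives 9>6; P2→R gives 6>3; P3→Y gives 8>5]
(D,Q,W): not NE [P1→B gives 9>7; P3→Y gives 8>4]
(D,R,X): not NE [P1→C gives 9>7; P2→P gives 9>5; P3→W gives 9>4]
(D,R,Y): not NE [P1→A gives 5>4; P2→P gives 7>0; P3→W gives 9>2]
(D,R,Z): not NE [P1→C gives 7>1; P3→W gives 9>7]
(D,R,W): not NE [P1→B gives 6>4; P2→Q gives 8>2]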